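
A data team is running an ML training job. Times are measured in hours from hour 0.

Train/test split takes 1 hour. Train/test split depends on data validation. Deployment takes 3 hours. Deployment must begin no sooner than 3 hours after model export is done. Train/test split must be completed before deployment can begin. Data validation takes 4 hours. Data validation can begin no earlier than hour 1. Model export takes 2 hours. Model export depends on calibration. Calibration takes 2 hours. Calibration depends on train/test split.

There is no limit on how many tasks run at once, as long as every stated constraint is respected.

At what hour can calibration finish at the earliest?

Data validation cannot begin until its own release at hour 1. It runs from hour 1 to 1 + 4 = hour 5.
After data validation (finishes hour 5), train/test split can start at hour 5 and finishes at hour 6.
Calibration waits on train/test split (finishes hour 6), so it starts at hour 6 and finishes at 6 + 2 = hour 8.

8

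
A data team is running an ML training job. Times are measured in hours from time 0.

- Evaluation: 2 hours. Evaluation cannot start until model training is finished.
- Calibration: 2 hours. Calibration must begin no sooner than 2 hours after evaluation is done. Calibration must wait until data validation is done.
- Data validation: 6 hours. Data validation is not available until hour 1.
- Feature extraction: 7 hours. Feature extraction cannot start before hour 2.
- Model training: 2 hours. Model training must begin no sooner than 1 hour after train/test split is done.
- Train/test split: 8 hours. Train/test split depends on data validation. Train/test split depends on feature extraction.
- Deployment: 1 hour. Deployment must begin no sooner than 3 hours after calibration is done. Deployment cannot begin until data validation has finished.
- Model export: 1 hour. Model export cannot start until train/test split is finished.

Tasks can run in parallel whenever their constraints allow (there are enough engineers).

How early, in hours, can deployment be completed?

After its own release at hour 2, feature extraction can start at hour 2 and finishes at hour 9.
After its own release at hour 1, data validation can start at hour 1 and finishes at hour 7.
Train/test split cannot start until data validation (finishes hour 7); feature extraction (finishes hour 9). The controlling bound is hour 9, so train/test split finishes at 9 + 8 = hour 17.
Model training cannot begin until train/test split (finishes hour 17, plus 1-hour gap → hour 18). It runs from hour 18 to 18 + 2 = hour 20.
Evaluation cannot begin until model training (finishes hour 20). It runs from hour 20 to 20 + 2 = hour 22.
Calibration has to wait for evaluation (finishes hour 22, plus 2-hour gap → hour 24); data validation (finishes hour 7). The latest of these is hour 24, so calibration runs hour 24 to 24 + 2 = hour 26.
Deployment needs all of calibration (finishes hour 26, plus 3-hour gap → hour 29); data validation (finishes hour 7). That puts its earliest start at hour 29; it finishes at 29 + 1 = hour 30.

30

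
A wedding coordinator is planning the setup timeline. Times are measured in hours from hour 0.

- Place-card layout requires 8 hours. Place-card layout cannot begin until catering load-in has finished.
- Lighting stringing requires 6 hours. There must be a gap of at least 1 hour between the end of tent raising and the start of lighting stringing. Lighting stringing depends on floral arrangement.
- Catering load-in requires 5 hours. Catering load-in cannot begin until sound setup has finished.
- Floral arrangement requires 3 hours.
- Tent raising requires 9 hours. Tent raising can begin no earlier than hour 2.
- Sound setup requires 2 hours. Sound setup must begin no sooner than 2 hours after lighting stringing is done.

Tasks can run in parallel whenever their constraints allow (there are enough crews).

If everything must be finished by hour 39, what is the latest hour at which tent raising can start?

Nothing follows place-card layout; the deadline of hour 39 is its only limit. It must start by 39 − 8 = hour 31.
Catering load-in must finish before place-card layout (must start by hour 31). With a 5-hour duration, catering load-in must start by 31 − 5 = hour 26.
Since catering load-in (must start by hour 26) depends on it, sound setup must finish by hour 26. Backing off its 2-hour duration gives a latest start of hour 24.
Lighting stringing feeds into sound setup (must start by hour 24, minus 2-hour gap → hour 22); so lighting stringing must finish by hour 22 and therefore start by hour 16.
Tent raising feeds into lighting stringing (must start by hour 16, minus 1-hour gap → hour 15); so tent raising must finish by hour 15 and therefore start by hour 6.

6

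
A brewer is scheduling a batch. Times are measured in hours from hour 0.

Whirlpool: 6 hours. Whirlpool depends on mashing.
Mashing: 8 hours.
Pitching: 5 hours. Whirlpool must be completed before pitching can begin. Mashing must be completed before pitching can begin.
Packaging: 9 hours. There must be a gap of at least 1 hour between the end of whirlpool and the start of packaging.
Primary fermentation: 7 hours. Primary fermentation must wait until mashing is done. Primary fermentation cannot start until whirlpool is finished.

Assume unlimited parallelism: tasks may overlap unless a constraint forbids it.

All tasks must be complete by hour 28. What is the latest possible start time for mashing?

Nothing follows pitching; the deadline of hour 28 is its only limit. It must start by 28 − 5 = hour 23.
Nothing follows primary fermentation; the deadline of hour 28 is its only limit. It must start by 28 − 7 = hour 21.
Packaging has no dependents, so it just needs to finish by hour 28. Starting by 28 − 9 = hour 19 achieves that.
Whirlpool has several dependents: pitching (must start by hour 23); primary fermentation (must start by hour 21); packaging (must start by hour 19, minus 1-hour gap → hour 18). The earliest of those limits is hour 18, so whirlpool must start by 18 − 6 = hour 12.
Mashing has several dependents: whirlpool (must start by hour 12); pitching (must start by hour 23); primary fermentation (must start by hour 21). The earliest of those limits is hour 12, so mashing must start by 12 − 8 = hour 4.

4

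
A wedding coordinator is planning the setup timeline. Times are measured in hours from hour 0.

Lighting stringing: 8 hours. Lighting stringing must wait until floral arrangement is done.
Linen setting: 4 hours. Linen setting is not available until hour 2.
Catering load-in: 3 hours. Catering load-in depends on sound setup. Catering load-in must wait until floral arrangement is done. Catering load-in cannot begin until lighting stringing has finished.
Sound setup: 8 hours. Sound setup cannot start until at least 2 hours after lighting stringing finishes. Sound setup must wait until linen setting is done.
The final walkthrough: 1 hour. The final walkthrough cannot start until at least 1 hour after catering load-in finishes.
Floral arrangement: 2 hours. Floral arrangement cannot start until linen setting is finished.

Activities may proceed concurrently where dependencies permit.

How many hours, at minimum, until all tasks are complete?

31

Linen setting waits on its own release at hour 2, so it starts at hour 2 and finishes at 2 + 4 = hour 6.
Floral arrangement waits on linen setting (finishes hour 6), so it starts at hour 6 and finishes at 6 + 2 = hour 8.
Lighting stringing cannot begin until floral arrangement (finishes hour 8). It runs from hour 8 to 8 + 8 = hour 16.
For sound setup: lighting stringing (finishes hour 16, plus 2-hour gap → hour 18); linen setting (finishes hour 6). Taking the maximum gives a start of hour 18, and it finishes at 18 + 8 = hour 26.
For catering load-in: sound setup (finishes hour 26); floral arrangement (finishes hour 8); lighting stringing (finishes hour 16). Taking the maximum gives a start of hour 26, and it finishes at 26 + 3 = hour 29.
The final walkthrough waits on catering load-in (finishes hour 29, plus 1-hour gap → hour 30), so it starts at hour 30 and finishes at 30 + 1 = hour 31.
All tasks are finished once the last one completes. Finish times: Linen setting at 6, Floral arrangement at 8, Lighting stringing at 16, Sound setup at 26, Catering load-in at 29, The final walkthrough at 31. The latest is hour 31.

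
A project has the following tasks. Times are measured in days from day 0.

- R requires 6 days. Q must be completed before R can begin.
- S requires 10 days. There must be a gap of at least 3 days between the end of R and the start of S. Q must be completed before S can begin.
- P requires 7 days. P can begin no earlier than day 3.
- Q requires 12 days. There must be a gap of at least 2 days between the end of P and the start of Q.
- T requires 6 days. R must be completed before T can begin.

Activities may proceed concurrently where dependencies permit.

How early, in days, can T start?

30

P waits on its own release at day 3, so it starts at day 3 and finishes at 3 + 7 = day 10.
Q waits on P (finishes day 10, plus 2-day gap → day 12), so it starts at day 12 and finishes at 12 + 12 = day 24.
R waits on Q (finishes day 24), so it starts at day 24 and finishes at 24 + 6 = day 30.
T waits on R (finishes day 30), so the earliest it can start is day 30.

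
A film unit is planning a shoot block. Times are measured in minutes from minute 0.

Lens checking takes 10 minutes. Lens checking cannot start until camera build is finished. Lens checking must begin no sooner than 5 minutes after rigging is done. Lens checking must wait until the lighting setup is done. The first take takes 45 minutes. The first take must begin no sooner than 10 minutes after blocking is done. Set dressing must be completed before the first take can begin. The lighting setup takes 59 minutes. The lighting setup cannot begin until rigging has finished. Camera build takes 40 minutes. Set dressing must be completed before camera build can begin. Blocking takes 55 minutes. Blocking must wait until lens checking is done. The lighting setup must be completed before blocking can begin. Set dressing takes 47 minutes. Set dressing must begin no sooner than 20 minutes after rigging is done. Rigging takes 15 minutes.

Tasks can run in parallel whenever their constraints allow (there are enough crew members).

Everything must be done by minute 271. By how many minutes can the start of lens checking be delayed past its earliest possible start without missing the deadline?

Rigging can start immediately at minute 0; it finishes at minute 15.
The lighting setup cannot begin until rigging (finishes minute 15). It runs from minute 15 to 15 + 59 = minute 74.
Set dressing cannot begin until rigging (finishes minute 15, plus 20-minute gap → minute 35). It runs from minute 35 to 35 + 47 = minute 82.
Camera build cannot begin until set dressing (finishes minute 82). It runs from minute 82 to 82 + 40 = minute 122.
For lens checking: camera build (finishes minute 122); rigging (finishes minute 15, plus 5-minute gap → minute 20); the lighting setup (finishes minute 74). Taking the maximum gives a start of minute 122, and it finishes at 122 + 10 = minute 132.

Working backward from the deadline:
The first take must finish by minute 271; it takes 45 minutes, so it must start by 271 − 45 = minute 226.
Blocking must finish before the first take (must start by minute 226, minus 10-minute gap → minute 216). With a 55-minute duration, blocking must start by 216 − 55 = minute 161.
Lens checking must finish before blocking (must start by minute 161). With a 10-minute duration, lens checking must start by 161 − 10 = minute 151.
So lens checking can start as early as minute 122 and as late as minute 151, giving 151 − 122 = 29 minutes of slack.

29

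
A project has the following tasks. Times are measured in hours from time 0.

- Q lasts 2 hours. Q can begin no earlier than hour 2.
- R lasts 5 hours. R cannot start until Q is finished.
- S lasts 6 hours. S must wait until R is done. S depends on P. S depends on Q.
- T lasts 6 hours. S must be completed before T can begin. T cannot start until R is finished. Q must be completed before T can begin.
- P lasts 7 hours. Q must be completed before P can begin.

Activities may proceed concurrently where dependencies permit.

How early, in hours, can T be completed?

Q cannot begin until its own release at hour 2. It runs from hour 2 to 2 + 2 = hour 4.
R cannot begin until Q (finishes hour 4). It runs from hour 4 to 4 + 5 = hour 9.
P cannot begin until Q (finishes hour 4). It runs from hour 4 to 4 + 7 = hour 11.
S has to wait for R (finishes hour 9); P (finishes hour 11); Q (finishes hour 4). The latest of these is hour 11, so S runs hour 11 to 11 + 6 = hour 17.
T needs all of S (finishes hour 17); R (finishes hour 9); Q (finishes hour 4). That puts its earliest start at hour 17; it finishes at 17 + 6 = hour 23.

23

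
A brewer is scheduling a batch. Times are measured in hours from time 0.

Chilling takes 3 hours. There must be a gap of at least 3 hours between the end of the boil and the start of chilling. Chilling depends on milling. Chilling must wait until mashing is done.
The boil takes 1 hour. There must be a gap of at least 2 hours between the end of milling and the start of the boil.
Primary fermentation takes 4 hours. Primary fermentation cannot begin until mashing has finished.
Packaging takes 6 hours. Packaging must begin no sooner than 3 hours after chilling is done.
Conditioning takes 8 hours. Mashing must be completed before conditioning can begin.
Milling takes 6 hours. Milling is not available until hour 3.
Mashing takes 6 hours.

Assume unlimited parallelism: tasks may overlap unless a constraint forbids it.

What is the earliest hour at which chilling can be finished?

Mashing has no prerequisites, so it starts at hour 0 and finishes at hour 6.
Milling waits on its own release at hour 3, so it starts at hour 3 and finishes at 3 + 6 = hour 9.
The boil waits on milling (finishes hour 9, plus 2-hour gap → hour 11), so it starts at hour 11 and finishes at 11 + 1 = hour 12.
Chilling has to wait for the boil (finishes hour 12, plus 3-hour gap → hour 15); milling (finishes hour 9); mashing (finishes hour 6). The latest of these is hour 15, so chilling runs hour 15 to 15 + 3 = hour 18.

18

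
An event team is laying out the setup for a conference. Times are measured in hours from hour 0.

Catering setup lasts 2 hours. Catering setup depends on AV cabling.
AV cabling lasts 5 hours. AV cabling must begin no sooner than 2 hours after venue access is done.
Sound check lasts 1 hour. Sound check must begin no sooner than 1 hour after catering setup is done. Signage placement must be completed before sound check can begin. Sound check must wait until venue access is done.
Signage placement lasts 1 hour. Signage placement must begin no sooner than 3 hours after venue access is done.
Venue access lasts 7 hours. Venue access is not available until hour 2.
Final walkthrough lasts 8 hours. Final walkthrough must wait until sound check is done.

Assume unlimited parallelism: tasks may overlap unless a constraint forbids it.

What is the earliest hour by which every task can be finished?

28

Venue access cannot begin until its own release at hour 2. It runs from hour 2 to 2 + 7 = hour 9.
After venue access (finishes hour 9, plus 3-hour gap → hour 12), signage placement can start at hour 12 and finishes at hour 13.
AV cabling cannot begin until venue access (finishes hour 9, plus 2-hour gap → hour 11). It runs from hour 11 to 11 + 5 = hour 16.
Catering setup cannot begin until AV cabling (finishes hour 16). It runs from hour 16 to 16 + 2 = hour 18.
For sound check: catering setup (finishes hour 18, plus 1-hour gap → hour 19); signage placement (finishes hour 13); venue access (finishes hour 9). Taking the maximum gives a start of hour 19, and it finishes at 19 + 1 = hour 20.
After sound check (finishes hour 20), final walkthrough can start at hour 20 and finishes at hour 28.
All tasks are finished once the last one completes. Finish times: Venue access at 9, AV cabling at 16, Signage placement at 13, Catering setup at 18, Sound check at 20, Final walkthrough at 28. The latest is hour 28.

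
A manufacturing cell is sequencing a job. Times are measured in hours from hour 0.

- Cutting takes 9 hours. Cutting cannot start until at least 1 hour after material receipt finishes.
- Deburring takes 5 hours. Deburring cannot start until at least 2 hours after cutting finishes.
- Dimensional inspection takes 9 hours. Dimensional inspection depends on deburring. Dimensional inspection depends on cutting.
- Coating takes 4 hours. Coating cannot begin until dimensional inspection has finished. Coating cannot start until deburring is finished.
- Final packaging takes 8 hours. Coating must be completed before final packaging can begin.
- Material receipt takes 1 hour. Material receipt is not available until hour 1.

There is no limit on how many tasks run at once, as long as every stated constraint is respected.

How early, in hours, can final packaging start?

Material receipt waits on its own release at hour 1, so it starts at hour 1 and finishes at 1 + 1 = hour 2.
After material receipt (finishes hour 2, plus 1-hour gap → hour 3), cutting can start at hour 3 and finishes at hour 12.
Deburring cannot begin until cutting (finishes hour 12, plus 2-hour gap → hour 14). It runs from hour 14 to 14 + 5 = hour 19.
For dimensional inspection: deburring (finishes hour 19); cutting (finishes hour 12). Taking the maximum gives a start of hour 19, and it finishes at 19 + 9 = hour 28.
Coating needs all of dimensional inspection (finishes hour 28); deburring (finishes hour 19). That puts its earliest start at hour 28; it finishes at 28 + 4 = hour 32.
Final packaging waits on coating (finishes hour 32), so the earliest it can start is hour 32.

32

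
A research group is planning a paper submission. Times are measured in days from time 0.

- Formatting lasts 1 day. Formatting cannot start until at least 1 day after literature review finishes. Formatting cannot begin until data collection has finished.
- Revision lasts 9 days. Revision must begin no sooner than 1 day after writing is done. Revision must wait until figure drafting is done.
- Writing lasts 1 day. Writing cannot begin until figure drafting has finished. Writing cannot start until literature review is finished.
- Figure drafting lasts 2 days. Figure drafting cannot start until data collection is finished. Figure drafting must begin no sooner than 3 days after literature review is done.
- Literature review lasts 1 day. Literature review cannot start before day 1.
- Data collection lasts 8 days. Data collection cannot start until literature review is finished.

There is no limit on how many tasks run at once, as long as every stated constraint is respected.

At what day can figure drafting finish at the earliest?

12

Literature review cannot begin until its own release at day 1. It runs from day 1 to 1 + 1 = day 2.
Data collection cannot begin until literature review (finishes day 2). It runs from day 2 to 2 + 8 = day 10.
Figure drafting has to wait for data collection (finishes day 10); literature review (finishes day 2, plus 3-day gap → day 5). The latest of these is day 10, so figure drafting runs day 10 to 10 + 2 = day 12.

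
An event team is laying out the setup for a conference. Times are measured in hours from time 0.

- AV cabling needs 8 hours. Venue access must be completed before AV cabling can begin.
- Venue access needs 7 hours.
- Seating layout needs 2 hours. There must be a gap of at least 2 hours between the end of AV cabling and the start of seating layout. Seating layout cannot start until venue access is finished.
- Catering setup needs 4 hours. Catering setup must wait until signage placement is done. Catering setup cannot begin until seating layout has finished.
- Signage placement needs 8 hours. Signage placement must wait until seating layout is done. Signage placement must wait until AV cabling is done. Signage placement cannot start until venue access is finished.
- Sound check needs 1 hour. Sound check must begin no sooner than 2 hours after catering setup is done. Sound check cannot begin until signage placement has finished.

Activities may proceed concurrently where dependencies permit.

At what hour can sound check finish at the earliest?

34

Venue access can start immediately at hour 0; it finishes at hour 7.
AV cabling cannot begin until venue access (finishes hour 7). It runs from hour 7 to 7 + 8 = hour 15.
Seating layout has to wait for AV cabling (finishes hour 15, plus 2-hour gap → hour 17); venue access (finishes hour 7). The latest of these is hour 17, so seating layout runs hour 17 to 17 + 2 = hour 19.
For signage placement: seating layout (finishes hour 19); AV cabling (finishes hour 15); venue access (finishes hour 7). Taking the maximum gives a start of hour 19, and it finishes at 19 + 8 = hour 27.
For catering setup: signage placement (finishes hour 27); seating layout (finishes hour 19). Taking the maximum gives a start of hour 27, and it finishes at 27 + 4 = hour 31.
Sound check has to wait for catering setup (finishes hour 31, plus 2-hour gap → hour 33); signage placement (finishes hour 27). The latest of these is hour 33, so sound check runs hour 33 to 33 + 1 = hour 34.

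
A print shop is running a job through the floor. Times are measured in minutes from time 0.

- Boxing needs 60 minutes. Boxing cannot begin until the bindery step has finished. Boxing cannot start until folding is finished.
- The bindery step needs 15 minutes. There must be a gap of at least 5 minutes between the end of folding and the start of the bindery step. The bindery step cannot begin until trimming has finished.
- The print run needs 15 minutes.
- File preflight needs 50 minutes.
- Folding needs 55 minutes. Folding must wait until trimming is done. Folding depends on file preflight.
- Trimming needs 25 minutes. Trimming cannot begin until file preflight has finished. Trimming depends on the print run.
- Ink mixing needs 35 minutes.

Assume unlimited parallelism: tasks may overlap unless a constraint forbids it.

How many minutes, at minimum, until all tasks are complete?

210

The print run has no prerequisites, so it starts at minute 0 and finishes at minute 15.
Ink mixing can start immediately at minute 0; it finishes at minute 35.
File preflight has no prerequisites, so it starts at minute 0 and finishes at minute 50.
For trimming: file preflight (finishes minute 50); the print run (finishes minute 15). Taking the maximum gives a start of minute 50, and it finishes at 50 + 25 = minute 75.
Folding needs all of trimming (finishes minute 75); file preflight (finishes minute 50). That puts its earliest start at minute 75; it finishes at 75 + 55 = minute 130.
The bindery step needs all of folding (finishes minute 130, plus 5-minute gap → minute 135); trimming (finishes minute 75). That puts its earliest start at minute 135; it finishes at 135 + 15 = minute 150.
For boxing: the bindery step (finishes minute 150); folding (finishes minute 130). Taking the maximum gives a start of minute 150, and it finishes at 150 + 60 = minute 210.
All tasks are finished once the last one completes. Finish times: File preflight at 50, Ink mixing at 35, The print run at 15, Trimming at 75, Folding at 130, The bindery step at 150, Boxing at 210. The latest is minute 210.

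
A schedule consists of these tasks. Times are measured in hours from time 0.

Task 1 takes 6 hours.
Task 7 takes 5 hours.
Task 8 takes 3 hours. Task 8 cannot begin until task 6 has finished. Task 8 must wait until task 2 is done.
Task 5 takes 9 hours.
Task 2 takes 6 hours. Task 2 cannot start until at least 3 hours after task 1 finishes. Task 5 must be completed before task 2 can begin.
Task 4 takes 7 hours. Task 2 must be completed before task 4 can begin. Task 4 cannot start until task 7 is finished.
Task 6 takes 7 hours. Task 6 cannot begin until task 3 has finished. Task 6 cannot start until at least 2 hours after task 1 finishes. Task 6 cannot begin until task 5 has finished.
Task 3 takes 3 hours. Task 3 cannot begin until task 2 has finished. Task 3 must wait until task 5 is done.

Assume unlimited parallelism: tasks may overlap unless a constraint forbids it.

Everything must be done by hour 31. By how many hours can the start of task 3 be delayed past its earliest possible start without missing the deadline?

Task 5 has no prerequisites, so it starts at hour 0 and finishes at hour 9.
Nothing blocks task 1, so it runs from hour 0 to hour 6.
For task 2: task 1 (finishes hour 6, plus 3-hour gap → hour 9); task 5 (finishes hour 9). Taking the maximum gives a start of hour 9, and it finishes at 9 + 6 = hour 15.
Task 3 cannot start until task 2 (finishes hour 15); task 5 (finishes hour 9). The controlling bound is hour 15, so task 3 finishes at 15 + 3 = hour 18.

Working backward from the deadline:
Task 8 must finish by hour 31; it takes 3 hours, so it must start by 31 − 3 = hour 28.
Task 6 has to be done before task 8 (must start by hour 28). That means finishing by hour 28, i.e. starting by 28 − 7 = hour 21.
Since task 6 (must start by hour 21) depends on it, task 3 must finish by hour 21. Backing off its 3-hour duration gives a latest start of hour 18.
So task 3 can start as early as hour 15 and as late as hour 18, giving 18 − 15 = 3 hours of slack.

3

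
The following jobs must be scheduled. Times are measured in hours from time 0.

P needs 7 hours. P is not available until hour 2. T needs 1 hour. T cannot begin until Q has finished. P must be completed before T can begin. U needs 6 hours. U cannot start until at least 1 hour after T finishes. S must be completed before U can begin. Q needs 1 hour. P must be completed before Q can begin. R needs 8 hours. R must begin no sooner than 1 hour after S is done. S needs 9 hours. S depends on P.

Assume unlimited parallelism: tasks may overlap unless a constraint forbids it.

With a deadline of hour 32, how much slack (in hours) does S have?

P waits on its own release at hour 2, so it starts at hour 2 and finishes at 2 + 7 = hour 9.
After P (finishes hour 9), S can start at hour 9 and finishes at hour 18.

Working backward from the deadline:
To finish by hour 32, U (duration 6) must start no later than hour 26.
R has no dependents, so it just needs to finish by hour 32. Starting by 32 − 8 = hour 24 achieves that.
For S: R (must start by hour 24, minus 1-hour gap → hour 23); U (must start by hour 26). The most restrictive is hour 23; with a 9-hour duration, S must start by hour 14.
So S can start as early as hour 9 and as late as hour 14, giving 14 − 9 = 5 hours of slack.

5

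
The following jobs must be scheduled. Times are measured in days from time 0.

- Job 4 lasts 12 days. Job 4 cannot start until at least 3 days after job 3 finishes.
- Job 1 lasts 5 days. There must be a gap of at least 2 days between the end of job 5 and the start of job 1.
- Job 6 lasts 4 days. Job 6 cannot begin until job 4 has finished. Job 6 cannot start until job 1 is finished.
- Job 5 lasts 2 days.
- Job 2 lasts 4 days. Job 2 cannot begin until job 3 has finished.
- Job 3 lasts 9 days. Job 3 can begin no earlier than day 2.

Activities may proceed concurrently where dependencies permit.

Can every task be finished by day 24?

Job 5 can start immediately at day 0; it finishes at day 2.
Job 1 cannot begin until job 5 (finishes day 2, plus 2-day gap → day 4). It runs from day 4 to 4 + 5 = day 9.
Job 3 cannot begin until its own release at day 2. It runs from day 2 to 2 + 9 = day 11.
Job 4 cannot begin until job 3 (finishes day 11, plus 3-day gap → day 14). It runs from day 14 to 14 + 12 = day 26.
Job 6 cannot start until job 4 (finishes day 26); job 1 (finishes day 9). The controlling bound is day 26, so job 6 finishes at 26 + 4 = day 30.
Job 2 cannot begin until job 3 (finishes day 11). It runs from day 11 to 11 + 4 = day 15.
The earliest everything can be done is day 30, which is after the deadline of 24, so it is not possible.

No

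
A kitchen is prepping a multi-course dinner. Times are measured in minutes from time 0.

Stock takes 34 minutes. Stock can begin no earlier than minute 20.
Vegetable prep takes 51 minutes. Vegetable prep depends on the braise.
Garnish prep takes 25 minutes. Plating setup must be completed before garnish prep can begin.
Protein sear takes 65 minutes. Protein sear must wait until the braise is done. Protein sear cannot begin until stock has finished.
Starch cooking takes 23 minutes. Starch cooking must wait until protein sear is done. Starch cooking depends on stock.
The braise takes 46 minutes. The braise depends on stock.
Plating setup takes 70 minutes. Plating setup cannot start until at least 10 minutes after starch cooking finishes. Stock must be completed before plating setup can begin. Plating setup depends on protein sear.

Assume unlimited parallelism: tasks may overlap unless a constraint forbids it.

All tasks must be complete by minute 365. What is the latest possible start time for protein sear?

Garnish prep has no dependents, so it just needs to finish by minute 365. Starting by 365 − 25 = minute 340 achieves that.
Since garnish prep (must start by minute 340) depends on it, plating setup must finish by minute 340. Backing off its 70-minute duration gives a latest start of minute 270.
Starch cooking must finish before plating setup (must start by minute 270, minus 10-minute gap → minute 260). With a 23-minute duration, starch cooking must start by 260 − 23 = minute 237.
Protein sear must finish in time for starch cooking (must start by minute 237); plating setup (must start by minute 270). The tightest is minute 237, so protein sear must start by 237 − 65 = minute 172.

172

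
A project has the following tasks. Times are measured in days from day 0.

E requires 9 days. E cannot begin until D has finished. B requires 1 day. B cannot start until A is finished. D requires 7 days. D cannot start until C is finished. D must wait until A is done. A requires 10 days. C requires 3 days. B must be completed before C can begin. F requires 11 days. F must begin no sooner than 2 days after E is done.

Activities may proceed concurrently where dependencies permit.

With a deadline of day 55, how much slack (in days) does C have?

A has no prerequisites, so it starts at day 0 and finishes at day 10.
B cannot begin until A (finishes day 10). It runs from day 10 to 10 + 1 = day 11.
C cannot begin until B (finishes day 11). It runs from day 11 to 11 + 3 = day 14.

Working backward from the deadline:
To finish by day 55, F (duration 11) must start no later than day 44.
E feeds into F (must start by day 44, minus 2-day gap → day 42); so E must finish by day 42 and therefore start by day 33.
Since E (must start by day 33) depends on it, D must finish by day 33. Backing off its 7-day duration gives a latest start of day 26.
C feeds into D (must start by day 26); so C must finish by day 26 and therefore start by day 23.
So C can start as early as day 11 and as late as day 23, giving 23 − 11 = 12 days of slack.

12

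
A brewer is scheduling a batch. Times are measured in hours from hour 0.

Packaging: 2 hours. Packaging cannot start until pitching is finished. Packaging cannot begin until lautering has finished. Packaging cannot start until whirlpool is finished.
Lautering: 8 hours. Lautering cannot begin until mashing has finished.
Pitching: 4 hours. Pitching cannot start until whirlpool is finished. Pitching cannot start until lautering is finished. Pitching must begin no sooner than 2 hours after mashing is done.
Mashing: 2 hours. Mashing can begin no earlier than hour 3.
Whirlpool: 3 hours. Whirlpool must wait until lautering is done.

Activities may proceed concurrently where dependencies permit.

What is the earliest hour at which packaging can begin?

Mashing waits on its own release at hour 3, so it starts at hour 3 and finishes at 3 + 2 = hour 5.
Lautering cannot begin until mashing (finishes hour 5). It runs from hour 5 to 5 + 8 = hour 13.
Whirlpool waits on lautering (finishes hour 13), so it starts at hour 13 and finishes at 13 + 3 = hour 16.
Pitching cannot start until whirlpool (finishes hour 16); lautering (finishes hour 13); mashing (finishes hour 5, plus 2-hour gap → hour 7). The controlling bound is hour 16, so pitching finishes at 16 + 4 = hour 20.
Packaging waits on pitching (finishes hour 20); lautering (finishes hour 13); whirlpool (finishes hour 16). The latest of these is hour 20, which is the earliest packaging can start.

20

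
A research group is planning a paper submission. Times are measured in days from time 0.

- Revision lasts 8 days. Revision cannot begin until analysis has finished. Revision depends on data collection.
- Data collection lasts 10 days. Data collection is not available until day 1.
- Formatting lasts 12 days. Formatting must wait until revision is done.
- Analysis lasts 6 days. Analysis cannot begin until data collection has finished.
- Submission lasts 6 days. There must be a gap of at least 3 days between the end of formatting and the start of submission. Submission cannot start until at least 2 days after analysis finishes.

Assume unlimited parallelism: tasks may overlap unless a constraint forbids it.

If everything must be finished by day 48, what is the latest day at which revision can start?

To finish by day 48, submission (duration 6) must start no later than day 42.
Formatting feeds into submission (must start by day 42, minus 3-day gap → day 39); so formatting must finish by day 39 and therefore start by day 27.
Revision feeds into formatting (must start by day 27); so revision must finish by day 27 and therefore start by day 19.

19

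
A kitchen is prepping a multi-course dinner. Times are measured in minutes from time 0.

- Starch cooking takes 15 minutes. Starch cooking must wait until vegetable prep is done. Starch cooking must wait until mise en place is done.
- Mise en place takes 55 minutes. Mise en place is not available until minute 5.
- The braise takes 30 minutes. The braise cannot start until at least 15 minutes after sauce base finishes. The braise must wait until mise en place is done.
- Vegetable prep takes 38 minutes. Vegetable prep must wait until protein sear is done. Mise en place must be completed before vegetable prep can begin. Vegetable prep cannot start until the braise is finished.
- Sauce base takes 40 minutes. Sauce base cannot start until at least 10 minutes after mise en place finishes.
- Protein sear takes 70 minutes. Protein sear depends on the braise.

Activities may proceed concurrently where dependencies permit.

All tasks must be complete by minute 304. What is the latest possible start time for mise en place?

31

Starch cooking must finish by minute 304; it takes 15 minutes, so it must start by 304 − 15 = minute 289.
Vegetable prep feeds into starch cooking (must start by minute 289); so vegetable prep must finish by minute 289 and therefore start by minute 251.
Protein sear must finish before vegetable prep (must start by minute 251). With a 70-minute duration, protein sear must start by 251 − 70 = minute 181.
For the braise: protein sear (must start by minute 181); vegetable prep (must start by minute 251). The most restrictive is minute 181; with a 30-minute duration, the braise must start by minute 151.
Sauce base has to be done before the braise (must start by minute 151, minus 15-minute gap → minute 136). That means finishing by minute 136, i.e. starting by 136 − 40 = minute 96.
Mise en place has several dependents: sauce base (must start by minute 96, minus 10-minute gap → minute 86); the braise (must start by minute 151); vegetable prep (must start by minute 251); starch cooking (must start by minute 289). The earliest of those limits is minute 86, so mise en place must start by 86 − 55 = minute 31.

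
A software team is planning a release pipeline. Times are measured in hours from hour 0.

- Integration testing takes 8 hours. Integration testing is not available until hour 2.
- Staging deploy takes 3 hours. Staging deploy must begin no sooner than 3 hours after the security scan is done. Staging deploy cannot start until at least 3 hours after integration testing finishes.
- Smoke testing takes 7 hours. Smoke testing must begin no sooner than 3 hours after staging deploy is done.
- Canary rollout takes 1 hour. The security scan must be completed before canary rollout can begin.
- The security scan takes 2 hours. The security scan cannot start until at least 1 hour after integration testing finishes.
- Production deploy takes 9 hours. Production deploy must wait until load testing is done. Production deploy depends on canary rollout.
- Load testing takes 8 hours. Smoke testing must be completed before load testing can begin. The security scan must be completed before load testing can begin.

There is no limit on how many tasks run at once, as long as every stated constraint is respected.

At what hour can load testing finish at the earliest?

Integration testing cannot begin until its own release at hour 2. It runs from hour 2 to 2 + 8 = hour 10.
The security scan cannot begin until integration testing (finishes hour 10, plus 1-hour gap → hour 11). It runs from hour 11 to 11 + 2 = hour 13.
For staging deploy: the security scan (finishes hour 13, plus 3-hour gap → hour 16); integration testing (finishes hour 10, plus 3-hour gap → hour 13). Taking the maximum gives a start of hour 16, and it finishes at 16 + 3 = hour 19.
After staging deploy (finishes hour 19, plus 3-hour gap → hour 22), smoke testing can start at hour 22 and finishes at hour 29.
Load testing cannot start until smoke testing (finishes hour 29); the security scan (finishes hour 13). The controlling bound is hour 29, so load testing finishes at 29 + 8 = hour 37.

37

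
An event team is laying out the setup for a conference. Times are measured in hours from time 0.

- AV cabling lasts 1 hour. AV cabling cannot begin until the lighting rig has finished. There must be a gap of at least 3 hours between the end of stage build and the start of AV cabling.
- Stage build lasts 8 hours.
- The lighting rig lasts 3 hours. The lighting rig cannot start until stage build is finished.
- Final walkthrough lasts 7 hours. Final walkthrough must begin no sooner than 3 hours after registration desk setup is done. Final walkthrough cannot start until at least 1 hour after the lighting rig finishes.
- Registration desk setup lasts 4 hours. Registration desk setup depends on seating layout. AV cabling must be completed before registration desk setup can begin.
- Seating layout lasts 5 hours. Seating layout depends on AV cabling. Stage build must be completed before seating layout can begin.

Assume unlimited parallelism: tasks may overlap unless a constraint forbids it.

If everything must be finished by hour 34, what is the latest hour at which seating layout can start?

Final walkthrough must finish by hour 34; it takes 7 hours, so it must start by 34 − 7 = hour 27.
Registration desk setup feeds into final walkthrough (must start by hour 27, minus 3-hour gap → hour 24); so registration desk setup must finish by hour 24 and therefore start by hour 20.
Since registration desk setup (must start by hour 20) depends on it, seating layout must finish by hour 20. Backing off its 5-hour duration gives a latest start of hour 15.

15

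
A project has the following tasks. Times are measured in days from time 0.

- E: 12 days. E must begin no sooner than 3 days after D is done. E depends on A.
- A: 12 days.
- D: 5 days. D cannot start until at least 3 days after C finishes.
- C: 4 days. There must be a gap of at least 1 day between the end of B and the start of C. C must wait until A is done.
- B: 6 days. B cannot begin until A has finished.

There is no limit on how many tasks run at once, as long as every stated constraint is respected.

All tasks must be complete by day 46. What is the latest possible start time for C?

E has no dependents, so it just needs to finish by day 46. Starting by 46 − 12 = day 34 achieves that.
Since E (must start by day 34, minus 3-day gap → day 31) depends on it, D must finish by day 31. Backing off its 5-day duration gives a latest start of day 26.
C feeds into D (must start by day 26, minus 3-day gap → day 23); so C must finish by day 23 and therefore start by day 19.

19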